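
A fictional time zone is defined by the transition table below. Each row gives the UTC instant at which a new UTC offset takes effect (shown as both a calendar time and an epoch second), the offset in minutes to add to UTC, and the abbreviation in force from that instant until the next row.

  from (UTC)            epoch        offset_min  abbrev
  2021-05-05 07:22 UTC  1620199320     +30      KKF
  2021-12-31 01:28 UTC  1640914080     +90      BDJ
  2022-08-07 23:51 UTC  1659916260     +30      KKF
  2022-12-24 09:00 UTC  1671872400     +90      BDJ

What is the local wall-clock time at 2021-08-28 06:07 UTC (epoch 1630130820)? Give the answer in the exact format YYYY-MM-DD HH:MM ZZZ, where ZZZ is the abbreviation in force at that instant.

Query: 2021-08-28 06:07 UTC
Rule 1/4 (KKF, +00:30): 2021-05-05 07:22 UTC ≤ query < 2021-12-31 01:28 UTC
6·60 + 7 + 30 = 397 min
397 = 0·1440 + 397; 397 = 6·60 + 37 → 06:37, same day
→ 2021-08-28 06:37 KKF

2021-08-28 06:37 KKF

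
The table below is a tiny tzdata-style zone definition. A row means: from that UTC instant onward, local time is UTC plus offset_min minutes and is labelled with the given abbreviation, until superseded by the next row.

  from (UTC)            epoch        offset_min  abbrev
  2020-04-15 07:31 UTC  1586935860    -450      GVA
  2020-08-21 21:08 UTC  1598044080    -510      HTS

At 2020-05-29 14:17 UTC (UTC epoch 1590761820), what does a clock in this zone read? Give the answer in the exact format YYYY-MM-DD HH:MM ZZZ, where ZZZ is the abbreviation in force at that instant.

2020-05-29 06:47 GVA

Query: 2020-05-29 14:17 UTC
Rule 1/2 (GVA, -07:30): 2020-04-15 07:31 UTC ≤ query < 2020-08-21 21:08 UTC
14·60 + 17 - 450 = 407 min
407 = 0·1440 + 407; 407 = 6·60 + 47 → 06:47, same day
→ 2020-05-29 06:47 GVA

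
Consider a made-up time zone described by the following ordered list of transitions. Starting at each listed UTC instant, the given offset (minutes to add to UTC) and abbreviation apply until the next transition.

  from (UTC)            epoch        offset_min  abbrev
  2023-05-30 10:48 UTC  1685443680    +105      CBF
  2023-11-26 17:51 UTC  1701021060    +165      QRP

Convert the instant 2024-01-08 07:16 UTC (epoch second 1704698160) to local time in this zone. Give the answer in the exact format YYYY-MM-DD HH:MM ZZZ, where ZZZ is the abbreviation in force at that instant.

2024-01-08 10:01 QRP

Query: 2024-01-08 07:16 UTC
Rule 2/2 (QRP, +02:45): 2023-11-26 17:51 UTC ≤ query < +∞
7·60 + 16 + 165 = 601 min
601 = 0·1440 + 601; 601 = 10·60 + 1 → 10:01, same day
→ 2024-01-08 10:01 QRP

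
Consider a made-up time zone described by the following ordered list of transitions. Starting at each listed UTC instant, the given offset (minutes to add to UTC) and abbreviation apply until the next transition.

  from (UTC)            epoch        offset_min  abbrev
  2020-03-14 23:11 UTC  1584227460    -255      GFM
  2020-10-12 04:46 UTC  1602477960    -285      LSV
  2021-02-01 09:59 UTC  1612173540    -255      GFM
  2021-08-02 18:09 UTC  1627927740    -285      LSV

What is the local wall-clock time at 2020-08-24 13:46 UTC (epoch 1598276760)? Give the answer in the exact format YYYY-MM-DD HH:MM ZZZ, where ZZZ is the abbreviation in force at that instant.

2020-08-24 09:31 GFM

Query: 2020-08-24 13:46 UTC
Rule 1/4 (GFM, -04:15): 2020-03-14 23:11 UTC ≤ query < 2020-10-12 04:46 UTC
13·60 + 46 - 255 = 571 min
571 = 0·1440 + 571; 571 = 9·60 + 31 → 09:31, same day
→ 2020-08-24 09:31 GFM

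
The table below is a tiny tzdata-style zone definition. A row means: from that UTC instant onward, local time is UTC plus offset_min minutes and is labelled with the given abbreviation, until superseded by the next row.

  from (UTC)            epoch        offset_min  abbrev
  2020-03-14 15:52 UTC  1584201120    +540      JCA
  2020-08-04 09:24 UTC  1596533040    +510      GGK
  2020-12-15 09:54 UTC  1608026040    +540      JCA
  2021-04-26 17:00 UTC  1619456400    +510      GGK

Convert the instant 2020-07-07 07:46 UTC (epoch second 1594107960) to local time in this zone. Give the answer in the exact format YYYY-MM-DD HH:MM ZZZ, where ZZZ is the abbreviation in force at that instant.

2020-07-07 16:46 JCA

Query: 2020-07-07 07:46 UTC
Rule 1/4 (JCA, +09:00): 2020-03-14 15:52 UTC ≤ query < 2020-08-04 09:24 UTC
7·60 + 46 + 540 = 1006 min
1006 = 0·1440 + 1006; 1006 = 16·60 + 46 → 16:46, same day
→ 2020-07-07 16:46 JCA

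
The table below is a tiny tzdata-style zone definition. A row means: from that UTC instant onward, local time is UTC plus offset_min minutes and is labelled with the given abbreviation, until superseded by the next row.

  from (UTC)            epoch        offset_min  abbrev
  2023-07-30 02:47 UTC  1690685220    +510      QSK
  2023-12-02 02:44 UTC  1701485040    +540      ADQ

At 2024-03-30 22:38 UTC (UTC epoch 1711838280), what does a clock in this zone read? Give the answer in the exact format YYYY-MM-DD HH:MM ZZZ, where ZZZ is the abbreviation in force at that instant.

2024-03-31 07:38 ADQ

Query: 2024-03-30 22:38 UTC
Rule 2/2 (ADQ, +09:00): 2023-12-02 02:44 UTC ≤ query < +∞
22·60 + 38 + 540 = 1898 min
1898 = 1·1440 + 458; 458 = 7·60 + 38 → 07:38, 2024-03-30 + 1 day = 2024-03-31
→ 2024-03-31 07:38 ADQ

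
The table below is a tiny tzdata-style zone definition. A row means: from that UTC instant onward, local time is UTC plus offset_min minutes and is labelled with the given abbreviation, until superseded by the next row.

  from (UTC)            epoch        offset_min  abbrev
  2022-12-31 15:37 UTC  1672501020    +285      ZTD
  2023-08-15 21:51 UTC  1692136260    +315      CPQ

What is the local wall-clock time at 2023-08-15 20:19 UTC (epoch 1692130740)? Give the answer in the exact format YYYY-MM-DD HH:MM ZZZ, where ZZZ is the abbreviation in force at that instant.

2023-08-16 01:04 ZTD

Query: 2023-08-15 20:19 UTC
Rule 1/2 (ZTD, +04:45): 2022-12-31 15:37 UTC ≤ query < 2023-08-15 21:51 UTC
20·60 + 19 + 285 = 1504 min
1504 = 1·1440 + 64; 64 = 1·60 + 4 → 01:04, 2023-08-15 + 1 day = 2023-08-16
→ 2023-08-16 01:04 ZTD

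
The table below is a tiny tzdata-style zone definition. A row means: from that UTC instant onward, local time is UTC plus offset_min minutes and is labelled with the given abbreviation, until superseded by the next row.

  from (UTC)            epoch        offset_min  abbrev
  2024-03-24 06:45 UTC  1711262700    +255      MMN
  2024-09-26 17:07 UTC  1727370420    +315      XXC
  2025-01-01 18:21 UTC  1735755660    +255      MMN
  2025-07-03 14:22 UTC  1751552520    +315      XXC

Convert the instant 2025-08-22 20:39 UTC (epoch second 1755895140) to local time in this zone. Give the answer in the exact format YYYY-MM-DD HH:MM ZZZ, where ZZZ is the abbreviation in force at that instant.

Query: 2025-08-22 20:39 UTC
Rule 4/4 (XXC, +05:15): 2025-07-03 14:22 UTC ≤ query < +∞
20·60 + 39 + 315 = 1554 min
1554 = 1·1440 + 114; 114 = 1·60 + 54 → 01:54, 2025-08-22 + 1 day = 2025-08-23
→ 2025-08-23 01:54 XXC

2025-08-23 01:54 XXC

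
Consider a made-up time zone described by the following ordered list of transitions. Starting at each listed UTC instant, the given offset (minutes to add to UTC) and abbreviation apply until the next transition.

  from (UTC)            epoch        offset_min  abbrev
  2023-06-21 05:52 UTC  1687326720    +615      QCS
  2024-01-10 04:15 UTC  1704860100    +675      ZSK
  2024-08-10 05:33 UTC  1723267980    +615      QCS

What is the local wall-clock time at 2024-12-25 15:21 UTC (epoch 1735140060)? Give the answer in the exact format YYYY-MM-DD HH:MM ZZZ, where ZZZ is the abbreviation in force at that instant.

Query: 2024-12-25 15:21 UTC
Rule 3/3 (QCS, +10:15): 2024-08-10 05:33 UTC ≤ query < +∞
15·60 + 21 + 615 = 1536 min
1536 = 1·1440 + 96; 96 = 1·60 + 36 → 01:36, 2024-12-25 + 1 day = 2024-12-26
→ 2024-12-26 01:36 QCS

2024-12-26 01:36 QCS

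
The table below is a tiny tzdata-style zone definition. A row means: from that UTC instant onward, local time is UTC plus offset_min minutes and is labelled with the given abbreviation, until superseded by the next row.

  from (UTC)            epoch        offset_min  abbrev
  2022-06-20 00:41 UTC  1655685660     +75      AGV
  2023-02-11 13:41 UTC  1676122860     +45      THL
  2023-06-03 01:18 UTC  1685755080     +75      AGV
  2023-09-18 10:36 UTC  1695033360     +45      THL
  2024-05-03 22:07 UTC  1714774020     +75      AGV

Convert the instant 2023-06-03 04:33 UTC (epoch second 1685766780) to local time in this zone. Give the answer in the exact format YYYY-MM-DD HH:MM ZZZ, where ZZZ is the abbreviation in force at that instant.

Query: 2023-06-03 04:33 UTC
Rule 3/5 (AGV, +01:15): 2023-06-03 01:18 UTC ≤ query < 2023-09-18 10:36 UTC
4·60 + 33 + 75 = 348 min
348 = 0·1440 + 348; 348 = 5·60 + 48 → 05:48, same day
→ 2023-06-03 05:48 AGV

2023-06-03 05:48 AGV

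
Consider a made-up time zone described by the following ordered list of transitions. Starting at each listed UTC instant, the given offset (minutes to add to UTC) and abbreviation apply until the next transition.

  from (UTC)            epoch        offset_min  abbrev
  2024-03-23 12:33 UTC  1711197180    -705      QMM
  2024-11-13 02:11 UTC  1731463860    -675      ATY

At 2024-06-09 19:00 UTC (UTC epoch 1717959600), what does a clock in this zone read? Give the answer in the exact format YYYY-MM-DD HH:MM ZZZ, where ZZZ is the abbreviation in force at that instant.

2024-06-09 07:15 QMM

Query: 2024-06-09 19:00 UTC
Rule 1/2 (QMM, -11:45): 2024-03-23 12:33 UTC ≤ query < 2024-11-13 02:11 UTC
19·60 + 0 - 705 = 435 min
435 = 0·1440 + 435; 435 = 7·60 + 15 → 07:15, same day
→ 2024-06-09 07:15 QMM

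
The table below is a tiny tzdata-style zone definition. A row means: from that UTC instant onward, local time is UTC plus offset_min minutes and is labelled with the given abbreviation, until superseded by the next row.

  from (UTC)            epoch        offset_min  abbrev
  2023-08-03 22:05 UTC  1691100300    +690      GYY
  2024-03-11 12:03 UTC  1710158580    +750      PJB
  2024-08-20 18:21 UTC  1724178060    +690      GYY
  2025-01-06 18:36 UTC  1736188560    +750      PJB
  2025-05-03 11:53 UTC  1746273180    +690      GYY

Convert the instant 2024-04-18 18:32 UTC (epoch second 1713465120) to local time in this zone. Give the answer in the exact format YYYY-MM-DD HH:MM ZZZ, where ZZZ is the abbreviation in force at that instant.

2024-04-19 07:02 PJB

Query: 2024-04-18 18:32 UTC
Rule 2/5 (PJB, +12:30): 2024-03-11 12:03 UTC ≤ query < 2024-08-20 18:21 UTC
18·60 + 32 + 750 = 1862 min
1862 = 1·1440 + 422; 422 = 7·60 + 2 → 07:02, 2024-04-18 + 1 day = 2024-04-19
→ 2024-04-19 07:02 PJB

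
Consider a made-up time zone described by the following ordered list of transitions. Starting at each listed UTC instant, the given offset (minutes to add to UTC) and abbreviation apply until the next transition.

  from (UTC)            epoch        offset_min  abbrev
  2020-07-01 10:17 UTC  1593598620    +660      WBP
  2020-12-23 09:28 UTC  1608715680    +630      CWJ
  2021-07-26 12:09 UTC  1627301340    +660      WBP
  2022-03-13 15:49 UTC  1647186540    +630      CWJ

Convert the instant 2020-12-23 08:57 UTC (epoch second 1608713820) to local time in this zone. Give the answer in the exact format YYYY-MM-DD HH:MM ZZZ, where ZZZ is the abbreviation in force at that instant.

2020-12-23 19:57 WBP

Query: 2020-12-23 08:57 UTC
Rule 1/4 (WBP, +11:00): 2020-07-01 10:17 UTC ≤ query < 2020-12-23 09:28 UTC
8·60 + 57 + 660 = 1197 min
1197 = 0·1440 + 1197; 1197 = 19·60 + 57 → 19:57, same day
→ 2020-12-23 19:57 WBP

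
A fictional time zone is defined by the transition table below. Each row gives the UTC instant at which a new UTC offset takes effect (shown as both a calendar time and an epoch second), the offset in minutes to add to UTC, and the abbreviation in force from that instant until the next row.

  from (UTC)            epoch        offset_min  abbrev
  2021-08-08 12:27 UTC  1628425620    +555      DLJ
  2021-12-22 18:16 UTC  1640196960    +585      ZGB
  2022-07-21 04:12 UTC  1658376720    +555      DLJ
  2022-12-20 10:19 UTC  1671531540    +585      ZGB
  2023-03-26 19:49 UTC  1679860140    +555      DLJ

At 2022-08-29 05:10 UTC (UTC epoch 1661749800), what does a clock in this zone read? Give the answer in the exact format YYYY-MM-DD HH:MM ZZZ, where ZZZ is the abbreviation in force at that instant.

Query: 2022-08-29 05:10 UTC
Rule 3/5 (DLJ, +09:15): 2022-07-21 04:12 UTC ≤ query < 2022-12-20 10:19 UTC
5·60 + 10 + 555 = 865 min
865 = 0·1440 + 865; 865 = 14·60 + 25 → 14:25, same day
→ 2022-08-29 14:25 DLJ

2022-08-29 14:25 DLJ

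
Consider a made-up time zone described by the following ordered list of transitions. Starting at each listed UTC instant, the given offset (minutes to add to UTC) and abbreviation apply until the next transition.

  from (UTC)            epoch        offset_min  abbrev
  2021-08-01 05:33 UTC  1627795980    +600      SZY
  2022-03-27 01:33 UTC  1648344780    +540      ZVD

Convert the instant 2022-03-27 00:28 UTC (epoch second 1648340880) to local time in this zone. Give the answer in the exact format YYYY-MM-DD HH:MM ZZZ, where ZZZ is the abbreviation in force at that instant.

2022-03-27 10:28 SZY

Query: 2022-03-27 00:28 UTC
Rule 1/2 (SZY, +10:00): 2021-08-01 05:33 UTC ≤ query < 2022-03-27 01:33 UTC
0·60 + 28 + 600 = 628 min
628 = 0·1440 + 628; 628 = 10·60 + 28 → 10:28, same day
→ 2022-03-27 10:28 SZY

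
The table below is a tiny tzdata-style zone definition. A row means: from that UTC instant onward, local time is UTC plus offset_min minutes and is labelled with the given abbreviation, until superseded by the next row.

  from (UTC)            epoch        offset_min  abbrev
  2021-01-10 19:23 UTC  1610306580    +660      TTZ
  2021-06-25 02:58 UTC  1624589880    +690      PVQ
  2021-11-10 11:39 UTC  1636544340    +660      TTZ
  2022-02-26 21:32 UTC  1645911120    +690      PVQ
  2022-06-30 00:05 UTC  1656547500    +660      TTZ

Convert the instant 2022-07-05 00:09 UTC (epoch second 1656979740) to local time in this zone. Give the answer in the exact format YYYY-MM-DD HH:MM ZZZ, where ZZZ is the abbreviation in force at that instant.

2022-07-05 11:09 TTZ

Query: 2022-07-05 00:09 UTC
Rule 5/5 (TTZ, +11:00): 2022-06-30 00:05 UTC ≤ query < +∞
0·60 + 9 + 660 = 669 min
669 = 0·1440 + 669; 669 = 11·60 + 9 → 11:09, same day
→ 2022-07-05 11:09 TTZ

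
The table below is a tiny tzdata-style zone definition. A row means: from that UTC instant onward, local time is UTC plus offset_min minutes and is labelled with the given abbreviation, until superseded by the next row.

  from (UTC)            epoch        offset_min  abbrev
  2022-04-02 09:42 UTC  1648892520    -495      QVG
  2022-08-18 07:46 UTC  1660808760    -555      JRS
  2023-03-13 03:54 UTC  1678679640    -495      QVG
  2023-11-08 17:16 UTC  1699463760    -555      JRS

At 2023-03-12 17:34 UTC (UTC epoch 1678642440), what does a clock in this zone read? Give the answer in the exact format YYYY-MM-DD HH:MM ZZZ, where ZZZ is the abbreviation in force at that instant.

2023-03-12 08:19 JRS

Query: 2023-03-12 17:34 UTC
Rule 2/4 (JRS, -09:15): 2022-08-18 07:46 UTC ≤ query < 2023-03-13 03:54 UTC
17·60 + 34 - 555 = 499 min
499 = 0·1440 + 499; 499 = 8·60 + 19 → 08:19, same day
→ 2023-03-12 08:19 JRS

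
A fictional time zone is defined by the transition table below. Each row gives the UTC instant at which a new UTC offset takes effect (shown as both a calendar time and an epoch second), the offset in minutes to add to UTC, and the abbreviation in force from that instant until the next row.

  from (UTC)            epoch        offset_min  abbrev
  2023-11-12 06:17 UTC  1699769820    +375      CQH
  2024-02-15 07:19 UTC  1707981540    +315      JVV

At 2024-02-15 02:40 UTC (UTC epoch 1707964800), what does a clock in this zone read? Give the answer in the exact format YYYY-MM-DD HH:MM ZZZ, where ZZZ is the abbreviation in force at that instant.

2024-02-15 08:55 CQH

Query: 2024-02-15 02:40 UTC
Rule 1/2 (CQH, +06:15): 2023-11-12 06:17 UTC ≤ query < 2024-02-15 07:19 UTC
2·60 + 40 + 375 = 535 min
535 = 0·1440 + 535; 535 = 8·60 + 55 → 08:55, same day
→ 2024-02-15 08:55 CQH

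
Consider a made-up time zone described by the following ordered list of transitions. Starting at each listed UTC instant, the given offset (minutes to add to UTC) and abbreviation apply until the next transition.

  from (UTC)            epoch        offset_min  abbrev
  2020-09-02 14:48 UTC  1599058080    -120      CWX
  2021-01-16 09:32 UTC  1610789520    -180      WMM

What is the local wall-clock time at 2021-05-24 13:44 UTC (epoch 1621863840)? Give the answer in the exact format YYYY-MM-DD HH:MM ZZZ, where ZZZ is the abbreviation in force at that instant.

2021-05-24 10:44 WMM

Query: 2021-05-24 13:44 UTC
Rule 2/2 (WMM, -03:00): 2021-01-16 09:32 UTC ≤ query < +∞
13·60 + 44 - 180 = 644 min
644 = 0·1440 + 644; 644 = 10·60 + 44 → 10:44, same day
→ 2021-05-24 10:44 WMM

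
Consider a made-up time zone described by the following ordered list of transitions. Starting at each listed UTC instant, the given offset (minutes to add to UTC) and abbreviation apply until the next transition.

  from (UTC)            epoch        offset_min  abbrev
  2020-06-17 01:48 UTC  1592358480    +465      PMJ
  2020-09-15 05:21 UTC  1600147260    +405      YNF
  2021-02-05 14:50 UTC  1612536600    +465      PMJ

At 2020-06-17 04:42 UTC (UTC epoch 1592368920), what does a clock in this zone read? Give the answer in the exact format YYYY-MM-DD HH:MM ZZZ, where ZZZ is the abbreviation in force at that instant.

Query: 2020-06-17 04:42 UTC
Rule 1/3 (PMJ, +07:45): 2020-06-17 01:48 UTC ≤ query < 2020-09-15 05:21 UTC
4·60 + 42 + 465 = 747 min
747 = 0·1440 + 747; 747 = 12·60 + 27 → 12:27, same day
→ 2020-06-17 12:27 PMJ

2020-06-17 12:27 PMJ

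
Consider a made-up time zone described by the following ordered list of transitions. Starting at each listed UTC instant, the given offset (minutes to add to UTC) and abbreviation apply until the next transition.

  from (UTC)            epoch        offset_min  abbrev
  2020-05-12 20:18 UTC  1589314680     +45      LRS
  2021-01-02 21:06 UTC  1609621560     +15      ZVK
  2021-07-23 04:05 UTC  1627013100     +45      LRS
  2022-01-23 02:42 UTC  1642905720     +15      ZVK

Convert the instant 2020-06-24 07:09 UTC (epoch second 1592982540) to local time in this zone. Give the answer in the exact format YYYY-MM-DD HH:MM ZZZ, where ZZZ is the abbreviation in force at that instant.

Query: 2020-06-24 07:09 UTC
Rule 1/4 (LRS, +00:45): 2020-05-12 20:18 UTC ≤ query < 2021-01-02 21:06 UTC
7·60 + 9 + 45 = 474 min
474 = 0·1440 + 474; 474 = 7·60 + 54 → 07:54, same day
→ 2020-06-24 07:54 LRS

2020-06-24 07:54 LRS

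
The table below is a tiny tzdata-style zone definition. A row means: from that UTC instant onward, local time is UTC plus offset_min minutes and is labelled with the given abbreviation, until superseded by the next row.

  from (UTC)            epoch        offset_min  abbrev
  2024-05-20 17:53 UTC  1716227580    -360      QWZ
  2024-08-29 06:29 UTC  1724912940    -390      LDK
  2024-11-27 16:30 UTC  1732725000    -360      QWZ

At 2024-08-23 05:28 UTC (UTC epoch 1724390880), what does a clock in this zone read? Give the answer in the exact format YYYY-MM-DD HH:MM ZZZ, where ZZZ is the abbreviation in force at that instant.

2024-08-22 23:28 QWZ

Query: 2024-08-23 05:28 UTC
Rule 1/3 (QWZ, -06:00): 2024-05-20 17:53 UTC ≤ query < 2024-08-29 06:29 UTC
5·60 + 28 - 360 = -32 min
-32 = -1·1440 + 1408; 1408 = 23·60 + 28 → 23:28, 2024-08-23 - 1 day = 2024-08-22
→ 2024-08-22 23:28 QWZ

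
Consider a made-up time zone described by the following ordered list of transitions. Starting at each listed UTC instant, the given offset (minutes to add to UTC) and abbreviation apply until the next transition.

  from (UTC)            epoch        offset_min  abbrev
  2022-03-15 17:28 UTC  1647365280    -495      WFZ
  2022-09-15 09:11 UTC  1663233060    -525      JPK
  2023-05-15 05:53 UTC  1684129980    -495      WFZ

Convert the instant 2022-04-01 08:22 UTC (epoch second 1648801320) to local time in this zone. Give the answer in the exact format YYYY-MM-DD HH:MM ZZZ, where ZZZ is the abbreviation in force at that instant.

Query: 2022-04-01 08:22 UTC
Rule 1/3 (WFZ, -08:15): 2022-03-15 17:28 UTC ≤ query < 2022-09-15 09:11 UTC
8·60 + 22 - 495 = 7 min
7 = 0·1440 + 7; 7 = 0·60 + 7 → 00:07, same day
→ 2022-04-01 00:07 WFZ

2022-04-01 00:07 WFZ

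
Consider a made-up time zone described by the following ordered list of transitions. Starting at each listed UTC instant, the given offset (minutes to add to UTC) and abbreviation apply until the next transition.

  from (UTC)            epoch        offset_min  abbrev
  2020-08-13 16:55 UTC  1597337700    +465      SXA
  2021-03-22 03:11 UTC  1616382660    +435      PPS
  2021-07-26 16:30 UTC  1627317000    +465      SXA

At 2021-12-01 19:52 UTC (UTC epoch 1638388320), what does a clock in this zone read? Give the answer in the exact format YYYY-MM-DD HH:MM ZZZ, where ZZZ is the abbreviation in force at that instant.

2021-12-02 03:37 SXA

Query: 2021-12-01 19:52 UTC
Rule 3/3 (SXA, +07:45): 2021-07-26 16:30 UTC ≤ query < +∞
19·60 + 52 + 465 = 1657 min
1657 = 1·1440 + 217; 217 = 3·60 + 37 → 03:37, 2021-12-01 + 1 day = 2021-12-02
→ 2021-12-02 03:37 SXA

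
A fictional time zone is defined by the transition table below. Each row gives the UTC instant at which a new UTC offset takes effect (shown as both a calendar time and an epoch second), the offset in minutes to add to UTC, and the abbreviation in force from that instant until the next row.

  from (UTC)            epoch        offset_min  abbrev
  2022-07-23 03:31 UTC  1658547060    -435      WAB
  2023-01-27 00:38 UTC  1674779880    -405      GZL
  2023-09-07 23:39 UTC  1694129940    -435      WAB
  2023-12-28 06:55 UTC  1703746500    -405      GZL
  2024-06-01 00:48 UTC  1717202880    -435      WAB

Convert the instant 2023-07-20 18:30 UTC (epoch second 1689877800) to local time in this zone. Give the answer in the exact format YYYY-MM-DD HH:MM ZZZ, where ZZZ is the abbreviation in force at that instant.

2023-07-20 11:45 GZL

Query: 2023-07-20 18:30 UTC
Rule 2/5 (GZL, -06:45): 2023-01-27 00:38 UTC ≤ query < 2023-09-07 23:39 UTC
18·60 + 30 - 405 = 705 min
705 = 0·1440 + 705; 705 = 11·60 + 45 → 11:45, same day
→ 2023-07-20 11:45 GZL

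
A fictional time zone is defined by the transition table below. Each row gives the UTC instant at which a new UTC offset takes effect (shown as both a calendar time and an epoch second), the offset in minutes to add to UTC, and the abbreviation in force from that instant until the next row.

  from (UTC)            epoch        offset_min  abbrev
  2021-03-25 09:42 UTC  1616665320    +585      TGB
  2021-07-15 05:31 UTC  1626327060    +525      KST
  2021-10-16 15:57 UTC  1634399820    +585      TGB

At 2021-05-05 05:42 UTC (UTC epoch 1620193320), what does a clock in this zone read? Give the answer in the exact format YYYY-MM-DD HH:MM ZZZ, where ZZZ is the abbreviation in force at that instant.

2021-05-05 15:27 TGB

Query: 2021-05-05 05:42 UTC
Rule 1/3 (TGB, +09:45): 2021-03-25 09:42 UTC ≤ query < 2021-07-15 05:31 UTC
5·60 + 42 + 585 = 927 min
927 = 0·1440 + 927; 927 = 15·60 + 27 → 15:27, same day
→ 2021-05-05 15:27 TGB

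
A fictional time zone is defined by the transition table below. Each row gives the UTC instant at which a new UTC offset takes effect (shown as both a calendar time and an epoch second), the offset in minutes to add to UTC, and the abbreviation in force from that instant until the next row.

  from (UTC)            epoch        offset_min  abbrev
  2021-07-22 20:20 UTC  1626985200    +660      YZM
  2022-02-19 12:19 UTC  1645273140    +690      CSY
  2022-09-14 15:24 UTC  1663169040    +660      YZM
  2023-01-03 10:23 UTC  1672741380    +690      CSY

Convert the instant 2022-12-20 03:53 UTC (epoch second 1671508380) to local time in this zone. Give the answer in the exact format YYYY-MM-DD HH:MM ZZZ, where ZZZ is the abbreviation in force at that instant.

Query: 2022-12-20 03:53 UTC
Rule 3/4 (YZM, +11:00): 2022-09-14 15:24 UTC ≤ query < 2023-01-03 10:23 UTC
3·60 + 53 + 660 = 893 min
893 = 0·1440 + 893; 893 = 14·60 + 53 → 14:53, same day
→ 2022-12-20 14:53 YZM

2022-12-20 14:53 YZM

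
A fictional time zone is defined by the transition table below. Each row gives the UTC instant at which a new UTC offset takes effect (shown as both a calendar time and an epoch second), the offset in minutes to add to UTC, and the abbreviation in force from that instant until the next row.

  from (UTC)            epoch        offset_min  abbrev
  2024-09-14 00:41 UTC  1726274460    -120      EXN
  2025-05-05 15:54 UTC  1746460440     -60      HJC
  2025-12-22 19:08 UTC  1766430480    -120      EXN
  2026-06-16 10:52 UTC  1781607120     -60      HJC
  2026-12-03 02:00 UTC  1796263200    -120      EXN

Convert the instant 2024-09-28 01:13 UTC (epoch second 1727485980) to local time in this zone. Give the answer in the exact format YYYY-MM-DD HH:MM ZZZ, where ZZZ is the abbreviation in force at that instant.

Query: 2024-09-28 01:13 UTC
Rule 1/5 (EXN, -02:00): 2024-09-14 00:41 UTC ≤ query < 2025-05-05 15:54 UTC
1·60 + 13 - 120 = -47 min
-47 = -1·1440 + 1393; 1393 = 23·60 + 13 → 23:13, 2024-09-28 - 1 day = 2024-09-27
→ 2024-09-27 23:13 EXN

2024-09-27 23:13 EXN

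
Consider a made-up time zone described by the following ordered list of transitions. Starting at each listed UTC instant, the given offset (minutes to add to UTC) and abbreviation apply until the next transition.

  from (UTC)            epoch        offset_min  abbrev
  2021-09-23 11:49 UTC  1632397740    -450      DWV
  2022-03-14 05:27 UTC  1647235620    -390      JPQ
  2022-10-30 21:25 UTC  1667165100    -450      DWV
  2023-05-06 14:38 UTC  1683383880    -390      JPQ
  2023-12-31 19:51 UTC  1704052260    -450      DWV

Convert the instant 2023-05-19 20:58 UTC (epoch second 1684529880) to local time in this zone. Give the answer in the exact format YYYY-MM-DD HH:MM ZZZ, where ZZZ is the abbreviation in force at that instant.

Query: 2023-05-19 20:58 UTC
Rule 4/5 (JPQ, -06:30): 2023-05-06 14:38 UTC ≤ query < 2023-12-31 19:51 UTC
20·60 + 58 - 390 = 868 min
868 = 0·1440 + 868; 868 = 14·60 + 28 → 14:28, same day
→ 2023-05-19 14:28 JPQ

2023-05-19 14:28 JPQ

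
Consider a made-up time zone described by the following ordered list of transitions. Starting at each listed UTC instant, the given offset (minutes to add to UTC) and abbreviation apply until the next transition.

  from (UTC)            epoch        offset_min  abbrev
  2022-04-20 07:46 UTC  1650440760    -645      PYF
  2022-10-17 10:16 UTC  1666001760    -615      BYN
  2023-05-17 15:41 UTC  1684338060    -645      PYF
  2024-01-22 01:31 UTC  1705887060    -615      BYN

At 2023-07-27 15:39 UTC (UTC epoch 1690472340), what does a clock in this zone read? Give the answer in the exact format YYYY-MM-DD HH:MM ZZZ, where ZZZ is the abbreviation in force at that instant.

2023-07-27 04:54 PYF

Query: 2023-07-27 15:39 UTC
Rule 3/4 (PYF, -10:45): 2023-05-17 15:41 UTC ≤ query < 2024-01-22 01:31 UTC
15·60 + 39 - 645 = 294 min
294 = 0·1440 + 294; 294 = 4·60 + 54 → 04:54, same day
→ 2023-07-27 04:54 PYF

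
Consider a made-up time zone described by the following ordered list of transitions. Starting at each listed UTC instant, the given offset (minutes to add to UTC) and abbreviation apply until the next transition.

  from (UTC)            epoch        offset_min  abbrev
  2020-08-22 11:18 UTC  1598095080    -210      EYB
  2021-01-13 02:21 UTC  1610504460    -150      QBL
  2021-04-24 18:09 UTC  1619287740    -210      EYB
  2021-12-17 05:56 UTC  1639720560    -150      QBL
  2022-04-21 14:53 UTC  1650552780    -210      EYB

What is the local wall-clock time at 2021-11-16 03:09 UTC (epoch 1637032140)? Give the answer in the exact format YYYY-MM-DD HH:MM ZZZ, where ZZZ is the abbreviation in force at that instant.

Query: 2021-11-16 03:09 UTC
Rule 3/5 (EYB, -03:30): 2021-04-24 18:09 UTC ≤ query < 2021-12-17 05:56 UTC
3·60 + 9 - 210 = -21 min
-21 = -1·1440 + 1419; 1419 = 23·60 + 39 → 23:39, 2021-11-16 - 1 day = 2021-11-15
→ 2021-11-15 23:39 EYB

2021-11-15 23:39 EYB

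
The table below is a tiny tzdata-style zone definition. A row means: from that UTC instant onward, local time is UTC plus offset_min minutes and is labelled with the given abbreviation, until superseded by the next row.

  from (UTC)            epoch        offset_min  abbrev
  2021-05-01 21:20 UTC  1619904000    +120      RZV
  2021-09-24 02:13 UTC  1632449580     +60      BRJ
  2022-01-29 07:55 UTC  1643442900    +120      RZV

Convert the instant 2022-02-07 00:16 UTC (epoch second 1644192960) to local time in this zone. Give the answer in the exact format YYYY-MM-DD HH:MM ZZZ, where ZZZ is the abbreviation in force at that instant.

Query: 2022-02-07 00:16 UTC
Rule 3/3 (RZV, +02:00): 2022-01-29 07:55 UTC ≤ query < +∞
0·60 + 16 + 120 = 136 min
136 = 0·1440 + 136; 136 = 2·60 + 16 → 02:16, same day
→ 2022-02-07 02:16 RZV

2022-02-07 02:16 RZV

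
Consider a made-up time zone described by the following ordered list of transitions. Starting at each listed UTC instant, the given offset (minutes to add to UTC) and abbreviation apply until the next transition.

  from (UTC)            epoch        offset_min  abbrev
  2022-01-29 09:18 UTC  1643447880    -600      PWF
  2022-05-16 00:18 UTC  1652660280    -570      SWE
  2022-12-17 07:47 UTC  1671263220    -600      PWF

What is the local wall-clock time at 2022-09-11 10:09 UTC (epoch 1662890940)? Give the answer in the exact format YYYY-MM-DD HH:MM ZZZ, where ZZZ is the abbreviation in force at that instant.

2022-09-11 00:39 SWE

Query: 2022-09-11 10:09 UTC
Rule 2/3 (SWE, -09:30): 2022-05-16 00:18 UTC ≤ query < 2022-12-17 07:47 UTC
10·60 + 9 - 570 = 39 min
39 = 0·1440 + 39; 39 = 0·60 + 39 → 00:39, same day
→ 2022-09-11 00:39 SWE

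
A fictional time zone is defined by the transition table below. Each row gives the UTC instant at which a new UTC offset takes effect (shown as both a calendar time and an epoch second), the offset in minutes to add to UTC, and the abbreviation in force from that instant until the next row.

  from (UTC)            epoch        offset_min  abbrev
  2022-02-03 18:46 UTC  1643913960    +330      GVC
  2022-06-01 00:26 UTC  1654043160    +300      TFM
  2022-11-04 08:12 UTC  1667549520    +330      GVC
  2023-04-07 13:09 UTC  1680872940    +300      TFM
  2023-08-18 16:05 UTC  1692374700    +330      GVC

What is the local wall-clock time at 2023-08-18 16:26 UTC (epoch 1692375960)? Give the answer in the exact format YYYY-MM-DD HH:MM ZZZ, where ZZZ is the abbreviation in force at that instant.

Query: 2023-08-18 16:26 UTC
Rule 5/5 (GVC, +05:30): 2023-08-18 16:05 UTC ≤ query < +∞
16·60 + 26 + 330 = 1316 min
1316 = 0·1440 + 1316; 1316 = 21·60 + 56 → 21:56, same day
→ 2023-08-18 21:56 GVC

2023-08-18 21:56 GVC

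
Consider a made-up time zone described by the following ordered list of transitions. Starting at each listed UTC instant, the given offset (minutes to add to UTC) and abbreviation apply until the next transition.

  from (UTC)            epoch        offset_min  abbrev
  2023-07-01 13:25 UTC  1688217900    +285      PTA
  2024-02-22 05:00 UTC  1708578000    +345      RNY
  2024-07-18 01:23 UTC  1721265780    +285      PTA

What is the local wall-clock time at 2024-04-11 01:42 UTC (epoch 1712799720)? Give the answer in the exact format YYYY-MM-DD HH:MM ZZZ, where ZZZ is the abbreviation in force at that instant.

Query: 2024-04-11 01:42 UTC
Rule 2/3 (RNY, +05:45): 2024-02-22 05:00 UTC ≤ query < 2024-07-18 01:23 UTC
1·60 + 42 + 345 = 447 min
447 = 0·1440 + 447; 447 = 7·60 + 27 → 07:27, same day
→ 2024-04-11 07:27 RNY

2024-04-11 07:27 RNY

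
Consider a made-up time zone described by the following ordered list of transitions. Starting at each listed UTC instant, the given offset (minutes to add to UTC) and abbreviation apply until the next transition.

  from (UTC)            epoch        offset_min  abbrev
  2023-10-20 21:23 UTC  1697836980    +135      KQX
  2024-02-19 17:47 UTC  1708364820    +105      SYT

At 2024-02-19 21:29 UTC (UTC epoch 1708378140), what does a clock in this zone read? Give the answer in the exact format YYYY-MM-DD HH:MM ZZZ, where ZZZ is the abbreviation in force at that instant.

2024-02-19 23:14 SYT

Query: 2024-02-19 21:29 UTC
Rule 2/2 (SYT, +01:45): 2024-02-19 17:47 UTC ≤ query < +∞
21·60 + 29 + 105 = 1394 min
1394 = 0·1440 + 1394; 1394 = 23·60 + 14 → 23:14, same day
→ 2024-02-19 23:14 SYT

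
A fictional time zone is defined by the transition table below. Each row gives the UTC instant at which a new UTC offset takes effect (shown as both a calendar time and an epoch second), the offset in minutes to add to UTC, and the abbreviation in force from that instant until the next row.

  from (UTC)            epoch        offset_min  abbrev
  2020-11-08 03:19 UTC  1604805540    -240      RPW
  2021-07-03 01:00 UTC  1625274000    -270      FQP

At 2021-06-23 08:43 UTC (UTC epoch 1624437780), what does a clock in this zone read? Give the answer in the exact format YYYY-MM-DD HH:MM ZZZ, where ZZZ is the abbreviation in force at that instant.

Query: 2021-06-23 08:43 UTC
Rule 1/2 (RPW, -04:00): 2020-11-08 03:19 UTC ≤ query < 2021-07-03 01:00 UTC
8·60 + 43 - 240 = 283 min
283 = 0·1440 + 283; 283 = 4·60 + 43 → 04:43, same day
→ 2021-06-23 04:43 RPW

2021-06-23 04:43 RPW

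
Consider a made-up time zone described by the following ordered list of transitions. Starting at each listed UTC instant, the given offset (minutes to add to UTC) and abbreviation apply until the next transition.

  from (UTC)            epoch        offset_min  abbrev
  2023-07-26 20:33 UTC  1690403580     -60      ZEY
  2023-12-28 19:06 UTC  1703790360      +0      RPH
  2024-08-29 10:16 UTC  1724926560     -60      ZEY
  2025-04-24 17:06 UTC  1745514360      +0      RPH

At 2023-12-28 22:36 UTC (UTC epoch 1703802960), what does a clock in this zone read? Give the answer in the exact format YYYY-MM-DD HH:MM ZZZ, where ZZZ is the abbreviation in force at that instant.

Query: 2023-12-28 22:36 UTC
Rule 2/4 (RPH, +00:00): 2023-12-28 19:06 UTC ≤ query < 2024-08-29 10:16 UTC
22·60 + 36 + 0 = 1356 min
1356 = 0·1440 + 1356; 1356 = 22·60 + 36 → 22:36, same day
→ 2023-12-28 22:36 RPH

2023-12-28 22:36 RPH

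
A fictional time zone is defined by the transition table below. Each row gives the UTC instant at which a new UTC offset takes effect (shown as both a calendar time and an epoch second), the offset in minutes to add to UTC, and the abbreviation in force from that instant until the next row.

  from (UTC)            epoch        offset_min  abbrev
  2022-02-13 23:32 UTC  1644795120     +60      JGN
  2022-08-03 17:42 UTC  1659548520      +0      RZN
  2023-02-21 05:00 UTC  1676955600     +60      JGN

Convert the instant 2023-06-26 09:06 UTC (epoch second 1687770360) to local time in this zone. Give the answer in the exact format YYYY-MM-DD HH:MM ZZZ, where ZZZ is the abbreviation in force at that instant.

Query: 2023-06-26 09:06 UTC
Rule 3/3 (JGN, +01:00): 2023-02-21 05:00 UTC ≤ query < +∞
9·60 + 6 + 60 = 606 min
606 = 0·1440 + 606; 606 = 10·60 + 6 → 10:06, same day
→ 2023-06-26 10:06 JGN

2023-06-26 10:06 JGN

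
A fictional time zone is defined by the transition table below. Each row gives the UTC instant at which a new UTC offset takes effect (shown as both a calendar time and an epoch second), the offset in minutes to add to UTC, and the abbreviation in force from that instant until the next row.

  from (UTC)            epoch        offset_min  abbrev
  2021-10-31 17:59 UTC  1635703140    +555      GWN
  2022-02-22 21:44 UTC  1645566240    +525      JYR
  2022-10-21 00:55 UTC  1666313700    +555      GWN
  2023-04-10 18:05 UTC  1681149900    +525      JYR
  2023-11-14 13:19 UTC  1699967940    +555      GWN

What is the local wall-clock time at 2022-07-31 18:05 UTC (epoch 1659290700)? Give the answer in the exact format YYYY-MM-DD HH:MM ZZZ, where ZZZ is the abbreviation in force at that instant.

2022-08-01 02:50 JYR

Query: 2022-07-31 18:05 UTC
Rule 2/5 (JYR, +08:45): 2022-02-22 21:44 UTC ≤ query < 2022-10-21 00:55 UTC
18·60 + 5 + 525 = 1610 min
1610 = 1·1440 + 170; 170 = 2·60 + 50 → 02:50, 2022-07-31 + 1 day = 2022-08-01
→ 2022-08-01 02:50 JYR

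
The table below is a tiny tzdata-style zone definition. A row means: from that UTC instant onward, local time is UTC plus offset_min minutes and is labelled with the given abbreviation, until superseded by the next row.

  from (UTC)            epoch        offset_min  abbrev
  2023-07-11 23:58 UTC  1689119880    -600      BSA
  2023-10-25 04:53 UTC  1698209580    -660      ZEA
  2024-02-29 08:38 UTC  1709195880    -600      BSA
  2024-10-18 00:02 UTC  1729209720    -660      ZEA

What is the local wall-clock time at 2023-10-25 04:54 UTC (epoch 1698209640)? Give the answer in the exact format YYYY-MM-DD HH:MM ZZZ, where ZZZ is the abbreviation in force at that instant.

2023-10-24 17:54 ZEA

Query: 2023-10-25 04:54 UTC
Rule 2/4 (ZEA, -11:00): 2023-10-25 04:53 UTC ≤ query < 2024-02-29 08:38 UTC
4·60 + 54 - 660 = -366 min
-366 = -1·1440 + 1074; 1074 = 17·60 + 54 → 17:54, 2023-10-25 - 1 day = 2023-10-24
→ 2023-10-24 17:54 ZEA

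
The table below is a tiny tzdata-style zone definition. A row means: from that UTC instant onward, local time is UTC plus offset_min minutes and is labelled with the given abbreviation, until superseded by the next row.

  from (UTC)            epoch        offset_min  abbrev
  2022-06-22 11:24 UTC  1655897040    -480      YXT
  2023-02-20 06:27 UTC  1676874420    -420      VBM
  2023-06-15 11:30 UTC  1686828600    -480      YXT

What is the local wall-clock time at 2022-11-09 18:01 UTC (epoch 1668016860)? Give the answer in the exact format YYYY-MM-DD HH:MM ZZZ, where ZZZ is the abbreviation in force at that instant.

2022-11-09 10:01 YXT

Query: 2022-11-09 18:01 UTC
Rule 1/3 (YXT, -08:00): 2022-06-22 11:24 UTC ≤ query < 2023-02-20 06:27 UTC
18·60 + 1 - 480 = 601 min
601 = 0·1440 + 601; 601 = 10·60 + 1 → 10:01, same day
→ 2022-11-09 10:01 YXT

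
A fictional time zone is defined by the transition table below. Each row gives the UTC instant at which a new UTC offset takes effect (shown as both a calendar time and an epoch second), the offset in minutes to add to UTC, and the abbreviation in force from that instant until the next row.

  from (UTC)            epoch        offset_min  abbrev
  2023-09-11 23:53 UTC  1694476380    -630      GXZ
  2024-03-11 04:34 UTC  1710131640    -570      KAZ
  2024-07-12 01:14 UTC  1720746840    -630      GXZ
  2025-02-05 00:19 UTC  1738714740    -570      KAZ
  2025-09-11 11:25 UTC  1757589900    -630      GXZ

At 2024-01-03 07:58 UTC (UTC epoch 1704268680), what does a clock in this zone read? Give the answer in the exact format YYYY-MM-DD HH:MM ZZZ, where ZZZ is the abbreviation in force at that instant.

Query: 2024-01-03 07:58 UTC
Rule 1/5 (GXZ, -10:30): 2023-09-11 23:53 UTC ≤ query < 2024-03-11 04:34 UTC
7·60 + 58 - 630 = -152 min
-152 = -1·1440 + 1288; 1288 = 21·60 + 28 → 21:28, 2024-01-03 - 1 day = 2024-01-02
→ 2024-01-02 21:28 GXZ

2024-01-02 21:28 GXZ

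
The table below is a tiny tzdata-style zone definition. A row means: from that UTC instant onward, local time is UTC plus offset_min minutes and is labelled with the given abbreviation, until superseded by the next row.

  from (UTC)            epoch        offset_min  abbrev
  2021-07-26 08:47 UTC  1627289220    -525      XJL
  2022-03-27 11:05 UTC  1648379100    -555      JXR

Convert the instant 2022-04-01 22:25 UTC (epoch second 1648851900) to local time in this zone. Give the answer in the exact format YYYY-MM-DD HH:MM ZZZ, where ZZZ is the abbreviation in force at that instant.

2022-04-01 13:10 JXR

Query: 2022-04-01 22:25 UTC
Rule 2/2 (JXR, -09:15): 2022-03-27 11:05 UTC ≤ query < +∞
22·60 + 25 - 555 = 790 min
790 = 0·1440 + 790; 790 = 13·60 + 10 → 13:10, same day
→ 2022-04-01 13:10 JXR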